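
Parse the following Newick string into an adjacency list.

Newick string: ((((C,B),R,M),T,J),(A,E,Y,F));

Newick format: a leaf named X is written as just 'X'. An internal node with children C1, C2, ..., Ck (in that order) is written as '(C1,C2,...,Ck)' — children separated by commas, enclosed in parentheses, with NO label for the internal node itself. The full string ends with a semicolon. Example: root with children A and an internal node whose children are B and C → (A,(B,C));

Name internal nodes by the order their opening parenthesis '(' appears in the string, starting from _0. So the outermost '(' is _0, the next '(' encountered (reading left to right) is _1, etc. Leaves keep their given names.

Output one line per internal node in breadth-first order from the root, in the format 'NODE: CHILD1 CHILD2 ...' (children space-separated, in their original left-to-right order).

Answer: _0: _1 _4
_1: _2 T J
_4: A E Y F
_2: _3 R M
_3: C B

Derivation:
Input: ((((C,B),R,M),T,J),(A,E,Y,F));
Scanning left-to-right, naming '(' by encounter order:
  pos 0: '(' -> open internal node _0 (depth 1)
  pos 1: '(' -> open internal node _1 (depth 2)
  pos 2: '(' -> open internal node _2 (depth 3)
  pos 3: '(' -> open internal node _3 (depth 4)
  pos 7: ')' -> close internal node _3 (now at depth 3)
  pos 12: ')' -> close internal node _2 (now at depth 2)
  pos 17: ')' -> close internal node _1 (now at depth 1)
  pos 19: '(' -> open internal node _4 (depth 2)
  pos 27: ')' -> close internal node _4 (now at depth 1)
  pos 28: ')' -> close internal node _0 (now at depth 0)
Total internal nodes: 5
BFS adjacency from root:
  _0: _1 _4
  _1: _2 T J
  _4: A E Y F
  _2: _3 R M
  _3: C B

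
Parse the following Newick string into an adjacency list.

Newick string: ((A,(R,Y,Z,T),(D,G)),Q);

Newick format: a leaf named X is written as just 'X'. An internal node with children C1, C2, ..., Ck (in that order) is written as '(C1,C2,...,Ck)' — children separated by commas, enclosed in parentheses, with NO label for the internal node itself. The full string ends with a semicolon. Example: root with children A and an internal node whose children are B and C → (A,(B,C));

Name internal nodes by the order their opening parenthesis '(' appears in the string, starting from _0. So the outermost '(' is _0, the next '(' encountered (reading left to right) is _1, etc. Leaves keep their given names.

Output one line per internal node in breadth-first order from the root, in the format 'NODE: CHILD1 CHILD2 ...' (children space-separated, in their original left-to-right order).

Input: ((A,(R,Y,Z,T),(D,G)),Q);
Scanning left-to-right, naming '(' by encounter order:
  pos 0: '(' -> open internal node _0 (depth 1)
  pos 1: '(' -> open internal node _1 (depth 2)
  pos 4: '(' -> open internal node _2 (depth 3)
  pos 12: ')' -> close internal node _2 (now at depth 2)
  pos 14: '(' -> open internal node _3 (depth 3)
  pos 18: ')' -> close internal node _3 (now at depth 2)
  pos 19: ')' -> close internal node _1 (now at depth 1)
  pos 22: ')' -> close internal node _0 (now at depth 0)
Total internal nodes: 4
BFS adjacency from root:
  _0: _1 Q
  _1: A _2 _3
  _2: R Y Z T
  _3: D G

Answer: _0: _1 Q
_1: A _2 _3
_2: R Y Z T
_3: D G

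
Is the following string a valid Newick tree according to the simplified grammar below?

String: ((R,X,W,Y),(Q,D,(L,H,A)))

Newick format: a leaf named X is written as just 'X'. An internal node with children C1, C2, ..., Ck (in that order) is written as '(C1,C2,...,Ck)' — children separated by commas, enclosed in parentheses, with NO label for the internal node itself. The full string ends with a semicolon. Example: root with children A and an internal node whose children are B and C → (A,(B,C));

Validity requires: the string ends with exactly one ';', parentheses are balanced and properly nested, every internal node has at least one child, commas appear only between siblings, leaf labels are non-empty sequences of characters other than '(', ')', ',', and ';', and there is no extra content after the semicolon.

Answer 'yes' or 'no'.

Answer: no

Derivation:
Input: ((R,X,W,Y),(Q,D,(L,H,A)))
Paren balance: 4 '(' vs 4 ')' OK
Ends with single ';': False
Full parse: FAILS (must end with ;)
Valid: False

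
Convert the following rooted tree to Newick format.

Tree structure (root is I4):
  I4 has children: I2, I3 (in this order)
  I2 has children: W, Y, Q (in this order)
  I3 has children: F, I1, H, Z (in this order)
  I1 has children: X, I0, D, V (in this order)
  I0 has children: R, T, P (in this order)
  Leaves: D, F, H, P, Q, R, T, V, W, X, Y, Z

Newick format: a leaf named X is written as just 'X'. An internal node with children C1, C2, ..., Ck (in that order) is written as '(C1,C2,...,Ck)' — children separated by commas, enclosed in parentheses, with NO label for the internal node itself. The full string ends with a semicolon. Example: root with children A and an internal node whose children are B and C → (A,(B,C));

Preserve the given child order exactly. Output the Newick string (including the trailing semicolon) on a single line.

internal I4 with children ['I2', 'I3']
  internal I2 with children ['W', 'Y', 'Q']
    leaf 'W' → 'W'
    leaf 'Y' → 'Y'
    leaf 'Q' → 'Q'
  → '(W,Y,Q)'
  internal I3 with children ['F', 'I1', 'H', 'Z']
    leaf 'F' → 'F'
    internal I1 with children ['X', 'I0', 'D', 'V']
      leaf 'X' → 'X'
      internal I0 with children ['R', 'T', 'P']
        leaf 'R' → 'R'
        leaf 'T' → 'T'
        leaf 'P' → 'P'
      → '(R,T,P)'
      leaf 'D' → 'D'
      leaf 'V' → 'V'
    → '(X,(R,T,P),D,V)'
    leaf 'H' → 'H'
    leaf 'Z' → 'Z'
  → '(F,(X,(R,T,P),D,V),H,Z)'
→ '((W,Y,Q),(F,(X,(R,T,P),D,V),H,Z))'
Final: ((W,Y,Q),(F,(X,(R,T,P),D,V),H,Z));

Answer: ((W,Y,Q),(F,(X,(R,T,P),D,V),H,Z));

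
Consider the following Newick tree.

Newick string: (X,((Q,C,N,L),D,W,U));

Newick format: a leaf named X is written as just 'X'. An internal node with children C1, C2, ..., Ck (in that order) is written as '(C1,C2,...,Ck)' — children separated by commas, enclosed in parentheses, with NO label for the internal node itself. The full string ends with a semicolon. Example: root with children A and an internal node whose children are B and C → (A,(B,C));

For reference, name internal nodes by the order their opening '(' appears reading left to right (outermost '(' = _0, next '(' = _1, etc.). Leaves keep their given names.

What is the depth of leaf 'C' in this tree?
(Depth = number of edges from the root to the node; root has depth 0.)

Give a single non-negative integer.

Answer: 3

Derivation:
Newick: (X,((Q,C,N,L),D,W,U));
Naming internals by '(' encounter order: outermost '(' = _0, next = _1, ...
Query node: C
Path from root: _0 -> _1 -> _2 -> C
Depth of C: 3 (number of edges from root)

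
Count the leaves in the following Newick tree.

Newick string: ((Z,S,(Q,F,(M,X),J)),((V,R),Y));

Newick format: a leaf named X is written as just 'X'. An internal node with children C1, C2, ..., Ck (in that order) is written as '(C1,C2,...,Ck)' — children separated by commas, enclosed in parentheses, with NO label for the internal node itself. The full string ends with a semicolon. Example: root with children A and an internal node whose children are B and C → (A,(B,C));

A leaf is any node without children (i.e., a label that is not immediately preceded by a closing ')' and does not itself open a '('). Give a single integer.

Answer: 10

Derivation:
Newick: ((Z,S,(Q,F,(M,X),J)),((V,R),Y));
Scan left-to-right; a leaf is any maximal label run not followed by '(':
  pos 2: leaf 'Z' → count = 1
  pos 4: leaf 'S' → count = 2
  pos 7: leaf 'Q' → count = 3
  pos 9: leaf 'F' → count = 4
  pos 12: leaf 'M' → count = 5
  pos 14: leaf 'X' → count = 6
  pos 17: leaf 'J' → count = 7
  pos 23: leaf 'V' → count = 8
  pos 25: leaf 'R' → count = 9
  pos 28: leaf 'Y' → count = 10
Total leaves: 10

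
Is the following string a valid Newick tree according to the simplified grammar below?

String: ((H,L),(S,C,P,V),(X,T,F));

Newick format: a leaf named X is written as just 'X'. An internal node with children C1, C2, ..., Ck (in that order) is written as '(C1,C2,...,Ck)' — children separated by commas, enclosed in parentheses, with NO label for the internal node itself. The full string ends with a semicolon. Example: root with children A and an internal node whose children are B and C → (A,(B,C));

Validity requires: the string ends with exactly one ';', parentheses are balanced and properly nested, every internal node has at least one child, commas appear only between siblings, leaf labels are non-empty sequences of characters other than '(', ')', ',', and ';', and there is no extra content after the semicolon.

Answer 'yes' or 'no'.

Answer: yes

Derivation:
Input: ((H,L),(S,C,P,V),(X,T,F));
Paren balance: 4 '(' vs 4 ')' OK
Ends with single ';': True
Full parse: OK
Valid: True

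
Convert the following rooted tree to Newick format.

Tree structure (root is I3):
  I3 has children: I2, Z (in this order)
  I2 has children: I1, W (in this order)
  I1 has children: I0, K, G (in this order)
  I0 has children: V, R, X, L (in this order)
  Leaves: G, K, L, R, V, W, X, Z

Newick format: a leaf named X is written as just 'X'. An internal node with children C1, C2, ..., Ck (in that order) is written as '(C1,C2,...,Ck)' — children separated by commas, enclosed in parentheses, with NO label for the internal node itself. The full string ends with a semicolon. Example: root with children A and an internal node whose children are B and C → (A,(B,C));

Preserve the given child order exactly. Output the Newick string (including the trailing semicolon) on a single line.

internal I3 with children ['I2', 'Z']
  internal I2 with children ['I1', 'W']
    internal I1 with children ['I0', 'K', 'G']
      internal I0 with children ['V', 'R', 'X', 'L']
        leaf 'V' → 'V'
        leaf 'R' → 'R'
        leaf 'X' → 'X'
        leaf 'L' → 'L'
      → '(V,R,X,L)'
      leaf 'K' → 'K'
      leaf 'G' → 'G'
    → '((V,R,X,L),K,G)'
    leaf 'W' → 'W'
  → '(((V,R,X,L),K,G),W)'
  leaf 'Z' → 'Z'
→ '((((V,R,X,L),K,G),W),Z)'
Final: ((((V,R,X,L),K,G),W),Z);

Answer: ((((V,R,X,L),K,G),W),Z);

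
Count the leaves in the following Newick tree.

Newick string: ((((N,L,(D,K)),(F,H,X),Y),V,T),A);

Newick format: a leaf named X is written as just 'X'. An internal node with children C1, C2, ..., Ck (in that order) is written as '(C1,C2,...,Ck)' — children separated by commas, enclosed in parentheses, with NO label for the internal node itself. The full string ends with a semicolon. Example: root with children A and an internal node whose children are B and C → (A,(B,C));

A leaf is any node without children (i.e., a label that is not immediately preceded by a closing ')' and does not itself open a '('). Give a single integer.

Answer: 11

Derivation:
Newick: ((((N,L,(D,K)),(F,H,X),Y),V,T),A);
Scan left-to-right; a leaf is any maximal label run not followed by '(':
  pos 4: leaf 'N' → count = 1
  pos 6: leaf 'L' → count = 2
  pos 9: leaf 'D' → count = 3
  pos 11: leaf 'K' → count = 4
  pos 16: leaf 'F' → count = 5
  pos 18: leaf 'H' → count = 6
  pos 20: leaf 'X' → count = 7
  pos 23: leaf 'Y' → count = 8
  pos 26: leaf 'V' → count = 9
  pos 28: leaf 'T' → count = 10
  pos 31: leaf 'A' → count = 11
Total leaves: 11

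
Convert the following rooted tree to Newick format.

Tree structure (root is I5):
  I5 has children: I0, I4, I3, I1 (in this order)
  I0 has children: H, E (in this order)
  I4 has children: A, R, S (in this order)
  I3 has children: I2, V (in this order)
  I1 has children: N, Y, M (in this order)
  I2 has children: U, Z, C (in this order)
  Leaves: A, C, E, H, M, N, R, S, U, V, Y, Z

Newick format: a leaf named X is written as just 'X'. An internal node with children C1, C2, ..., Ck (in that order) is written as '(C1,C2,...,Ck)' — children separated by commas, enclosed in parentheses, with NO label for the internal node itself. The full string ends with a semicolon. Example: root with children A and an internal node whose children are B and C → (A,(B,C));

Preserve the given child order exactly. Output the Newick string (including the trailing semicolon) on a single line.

internal I5 with children ['I0', 'I4', 'I3', 'I1']
  internal I0 with children ['H', 'E']
    leaf 'H' → 'H'
    leaf 'E' → 'E'
  → '(H,E)'
  internal I4 with children ['A', 'R', 'S']
    leaf 'A' → 'A'
    leaf 'R' → 'R'
    leaf 'S' → 'S'
  → '(A,R,S)'
  internal I3 with children ['I2', 'V']
    internal I2 with children ['U', 'Z', 'C']
      leaf 'U' → 'U'
      leaf 'Z' → 'Z'
      leaf 'C' → 'C'
    → '(U,Z,C)'
    leaf 'V' → 'V'
  → '((U,Z,C),V)'
  internal I1 with children ['N', 'Y', 'M']
    leaf 'N' → 'N'
    leaf 'Y' → 'Y'
    leaf 'M' → 'M'
  → '(N,Y,M)'
→ '((H,E),(A,R,S),((U,Z,C),V),(N,Y,M))'
Final: ((H,E),(A,R,S),((U,Z,C),V),(N,Y,M));

Answer: ((H,E),(A,R,S),((U,Z,C),V),(N,Y,M));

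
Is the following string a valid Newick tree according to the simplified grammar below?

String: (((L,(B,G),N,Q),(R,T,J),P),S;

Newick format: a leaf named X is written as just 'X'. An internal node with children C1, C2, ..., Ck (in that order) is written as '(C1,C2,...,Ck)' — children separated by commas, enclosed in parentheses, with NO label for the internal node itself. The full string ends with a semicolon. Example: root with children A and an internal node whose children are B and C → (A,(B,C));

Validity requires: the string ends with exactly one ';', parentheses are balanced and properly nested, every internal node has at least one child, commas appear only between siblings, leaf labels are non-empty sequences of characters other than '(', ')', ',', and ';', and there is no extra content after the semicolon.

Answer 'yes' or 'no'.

Input: (((L,(B,G),N,Q),(R,T,J),P),S;
Paren balance: 5 '(' vs 4 ')' MISMATCH
Ends with single ';': True
Full parse: FAILS (expected , or ) at pos 28)
Valid: False

Answer: no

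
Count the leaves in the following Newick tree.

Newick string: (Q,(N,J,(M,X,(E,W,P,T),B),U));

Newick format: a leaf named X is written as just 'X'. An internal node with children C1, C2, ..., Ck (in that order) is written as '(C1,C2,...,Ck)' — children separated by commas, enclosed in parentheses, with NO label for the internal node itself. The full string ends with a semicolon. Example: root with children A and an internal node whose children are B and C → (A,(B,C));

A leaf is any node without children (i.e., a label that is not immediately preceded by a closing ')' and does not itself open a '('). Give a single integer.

Answer: 11

Derivation:
Newick: (Q,(N,J,(M,X,(E,W,P,T),B),U));
Scan left-to-right; a leaf is any maximal label run not followed by '(':
  pos 1: leaf 'Q' → count = 1
  pos 4: leaf 'N' → count = 2
  pos 6: leaf 'J' → count = 3
  pos 9: leaf 'M' → count = 4
  pos 11: leaf 'X' → count = 5
  pos 14: leaf 'E' → count = 6
  pos 16: leaf 'W' → count = 7
  pos 18: leaf 'P' → count = 8
  pos 20: leaf 'T' → count = 9
  pos 23: leaf 'B' → count = 10
  pos 26: leaf 'U' → count = 11
Total leaves: 11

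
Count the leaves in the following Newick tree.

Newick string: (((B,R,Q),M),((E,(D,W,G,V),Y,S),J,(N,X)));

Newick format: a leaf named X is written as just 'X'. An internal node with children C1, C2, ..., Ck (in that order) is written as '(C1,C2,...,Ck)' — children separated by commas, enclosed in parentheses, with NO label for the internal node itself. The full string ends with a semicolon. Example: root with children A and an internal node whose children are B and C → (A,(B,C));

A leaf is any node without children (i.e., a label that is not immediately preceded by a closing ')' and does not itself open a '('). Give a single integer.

Answer: 14

Derivation:
Newick: (((B,R,Q),M),((E,(D,W,G,V),Y,S),J,(N,X)));
Scan left-to-right; a leaf is any maximal label run not followed by '(':
  pos 3: leaf 'B' → count = 1
  pos 5: leaf 'R' → count = 2
  pos 7: leaf 'Q' → count = 3
  pos 10: leaf 'M' → count = 4
  pos 15: leaf 'E' → count = 5
  pos 18: leaf 'D' → count = 6
  pos 20: leaf 'W' → count = 7
  pos 22: leaf 'G' → count = 8
  pos 24: leaf 'V' → count = 9
  pos 27: leaf 'Y' → count = 10
  pos 29: leaf 'S' → count = 11
  pos 32: leaf 'J' → count = 12
  pos 35: leaf 'N' → count = 13
  pos 37: leaf 'X' → count = 14
Total leaves: 14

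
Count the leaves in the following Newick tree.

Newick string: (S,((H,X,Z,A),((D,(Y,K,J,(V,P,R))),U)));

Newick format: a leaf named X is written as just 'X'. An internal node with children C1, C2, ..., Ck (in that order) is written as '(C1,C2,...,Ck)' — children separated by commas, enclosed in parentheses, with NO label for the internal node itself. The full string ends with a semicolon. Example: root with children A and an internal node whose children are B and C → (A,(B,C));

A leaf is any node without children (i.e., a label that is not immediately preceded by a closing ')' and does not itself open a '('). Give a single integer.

Newick: (S,((H,X,Z,A),((D,(Y,K,J,(V,P,R))),U)));
Scan left-to-right; a leaf is any maximal label run not followed by '(':
  pos 1: leaf 'S' → count = 1
  pos 5: leaf 'H' → count = 2
  pos 7: leaf 'X' → count = 3
  pos 9: leaf 'Z' → count = 4
  pos 11: leaf 'A' → count = 5
  pos 16: leaf 'D' → count = 6
  pos 19: leaf 'Y' → count = 7
  pos 21: leaf 'K' → count = 8
  pos 23: leaf 'J' → count = 9
  pos 26: leaf 'V' → count = 10
  pos 28: leaf 'P' → count = 11
  pos 30: leaf 'R' → count = 12
  pos 35: leaf 'U' → count = 13
Total leaves: 13

Answer: 13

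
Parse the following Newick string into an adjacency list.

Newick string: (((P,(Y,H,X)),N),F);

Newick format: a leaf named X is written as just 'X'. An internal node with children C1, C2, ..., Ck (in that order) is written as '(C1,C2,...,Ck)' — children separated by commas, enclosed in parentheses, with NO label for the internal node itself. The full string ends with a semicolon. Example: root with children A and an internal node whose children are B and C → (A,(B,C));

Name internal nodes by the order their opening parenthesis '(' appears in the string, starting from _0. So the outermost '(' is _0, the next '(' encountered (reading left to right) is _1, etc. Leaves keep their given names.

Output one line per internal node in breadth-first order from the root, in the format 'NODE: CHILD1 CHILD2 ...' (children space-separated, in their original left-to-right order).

Input: (((P,(Y,H,X)),N),F);
Scanning left-to-right, naming '(' by encounter order:
  pos 0: '(' -> open internal node _0 (depth 1)
  pos 1: '(' -> open internal node _1 (depth 2)
  pos 2: '(' -> open internal node _2 (depth 3)
  pos 5: '(' -> open internal node _3 (depth 4)
  pos 11: ')' -> close internal node _3 (now at depth 3)
  pos 12: ')' -> close internal node _2 (now at depth 2)
  pos 15: ')' -> close internal node _1 (now at depth 1)
  pos 18: ')' -> close internal node _0 (now at depth 0)
Total internal nodes: 4
BFS adjacency from root:
  _0: _1 F
  _1: _2 N
  _2: P _3
  _3: Y H X

Answer: _0: _1 F
_1: _2 N
_2: P _3
_3: Y H X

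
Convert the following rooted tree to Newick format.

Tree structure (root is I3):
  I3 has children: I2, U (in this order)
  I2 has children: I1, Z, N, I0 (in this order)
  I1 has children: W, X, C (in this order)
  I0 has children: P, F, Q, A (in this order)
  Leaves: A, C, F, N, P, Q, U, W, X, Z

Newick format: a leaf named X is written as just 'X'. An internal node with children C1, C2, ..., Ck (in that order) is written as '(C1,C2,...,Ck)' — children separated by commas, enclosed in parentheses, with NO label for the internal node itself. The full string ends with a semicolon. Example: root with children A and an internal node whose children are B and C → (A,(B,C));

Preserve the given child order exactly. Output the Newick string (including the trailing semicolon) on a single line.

Answer: (((W,X,C),Z,N,(P,F,Q,A)),U);

Derivation:
internal I3 with children ['I2', 'U']
  internal I2 with children ['I1', 'Z', 'N', 'I0']
    internal I1 with children ['W', 'X', 'C']
      leaf 'W' → 'W'
      leaf 'X' → 'X'
      leaf 'C' → 'C'
    → '(W,X,C)'
    leaf 'Z' → 'Z'
    leaf 'N' → 'N'
    internal I0 with children ['P', 'F', 'Q', 'A']
      leaf 'P' → 'P'
      leaf 'F' → 'F'
      leaf 'Q' → 'Q'
      leaf 'A' → 'A'
    → '(P,F,Q,A)'
  → '((W,X,C),Z,N,(P,F,Q,A))'
  leaf 'U' → 'U'
→ '(((W,X,C),Z,N,(P,F,Q,A)),U)'
Final: (((W,X,C),Z,N,(P,F,Q,A)),U);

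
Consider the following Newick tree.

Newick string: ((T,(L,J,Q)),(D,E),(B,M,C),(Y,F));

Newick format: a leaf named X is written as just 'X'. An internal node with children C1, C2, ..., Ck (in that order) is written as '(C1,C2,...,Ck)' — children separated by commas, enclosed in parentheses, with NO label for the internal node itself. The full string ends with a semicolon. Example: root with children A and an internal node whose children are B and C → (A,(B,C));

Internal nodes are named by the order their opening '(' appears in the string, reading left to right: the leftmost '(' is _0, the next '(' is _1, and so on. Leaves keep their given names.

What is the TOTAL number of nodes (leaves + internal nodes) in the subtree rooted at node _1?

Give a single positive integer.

Newick: ((T,(L,J,Q)),(D,E),(B,M,C),(Y,F));
Locate _1: it is the '(' at position 1 (the 2nd '(' reading left to right).
Query: subtree rooted at _1
_1: subtree_size = 1 + 5
  T: subtree_size = 1 + 0
  _2: subtree_size = 1 + 3
    L: subtree_size = 1 + 0
    J: subtree_size = 1 + 0
    Q: subtree_size = 1 + 0
Total subtree size of _1: 6

Answer: 6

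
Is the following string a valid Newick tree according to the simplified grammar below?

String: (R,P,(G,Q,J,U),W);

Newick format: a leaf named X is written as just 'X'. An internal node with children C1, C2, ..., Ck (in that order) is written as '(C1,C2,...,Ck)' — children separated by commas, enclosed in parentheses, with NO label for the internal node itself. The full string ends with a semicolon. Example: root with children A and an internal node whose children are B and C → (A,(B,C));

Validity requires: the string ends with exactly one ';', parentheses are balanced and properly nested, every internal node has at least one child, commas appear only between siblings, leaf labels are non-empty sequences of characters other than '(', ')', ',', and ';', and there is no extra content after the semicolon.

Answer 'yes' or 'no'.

Answer: yes

Derivation:
Input: (R,P,(G,Q,J,U),W);
Paren balance: 2 '(' vs 2 ')' OK
Ends with single ';': True
Full parse: OK
Valid: True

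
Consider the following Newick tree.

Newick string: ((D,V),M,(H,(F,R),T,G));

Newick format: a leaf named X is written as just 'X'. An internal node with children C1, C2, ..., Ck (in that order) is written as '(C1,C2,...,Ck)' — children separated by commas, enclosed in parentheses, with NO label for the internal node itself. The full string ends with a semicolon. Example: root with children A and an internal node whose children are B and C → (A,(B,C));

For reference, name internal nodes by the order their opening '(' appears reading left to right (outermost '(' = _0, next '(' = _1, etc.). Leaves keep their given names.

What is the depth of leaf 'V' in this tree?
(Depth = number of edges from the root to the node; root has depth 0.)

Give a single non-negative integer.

Answer: 2

Derivation:
Newick: ((D,V),M,(H,(F,R),T,G));
Naming internals by '(' encounter order: outermost '(' = _0, next = _1, ...
Query node: V
Path from root: _0 -> _1 -> V
Depth of V: 2 (number of edges from root)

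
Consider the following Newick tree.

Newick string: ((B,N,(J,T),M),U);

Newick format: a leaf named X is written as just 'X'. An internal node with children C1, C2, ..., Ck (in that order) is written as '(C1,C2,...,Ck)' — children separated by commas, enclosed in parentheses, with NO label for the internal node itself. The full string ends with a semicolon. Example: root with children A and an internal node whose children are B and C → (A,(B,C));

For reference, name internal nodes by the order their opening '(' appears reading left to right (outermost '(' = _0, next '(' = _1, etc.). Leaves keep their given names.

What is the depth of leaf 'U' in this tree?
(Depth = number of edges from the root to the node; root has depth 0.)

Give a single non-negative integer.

Newick: ((B,N,(J,T),M),U);
Naming internals by '(' encounter order: outermost '(' = _0, next = _1, ...
Query node: U
Path from root: _0 -> U
Depth of U: 1 (number of edges from root)

Answer: 1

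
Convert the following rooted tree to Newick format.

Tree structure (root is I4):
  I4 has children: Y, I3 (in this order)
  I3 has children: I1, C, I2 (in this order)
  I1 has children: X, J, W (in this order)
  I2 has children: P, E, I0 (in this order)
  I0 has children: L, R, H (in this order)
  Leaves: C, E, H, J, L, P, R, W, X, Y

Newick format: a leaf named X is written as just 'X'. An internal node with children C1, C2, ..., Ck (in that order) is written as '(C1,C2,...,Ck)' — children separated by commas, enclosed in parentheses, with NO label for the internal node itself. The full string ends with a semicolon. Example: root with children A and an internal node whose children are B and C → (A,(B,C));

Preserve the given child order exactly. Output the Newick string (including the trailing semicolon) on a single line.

Answer: (Y,((X,J,W),C,(P,E,(L,R,H))));

Derivation:
internal I4 with children ['Y', 'I3']
  leaf 'Y' → 'Y'
  internal I3 with children ['I1', 'C', 'I2']
    internal I1 with children ['X', 'J', 'W']
      leaf 'X' → 'X'
      leaf 'J' → 'J'
      leaf 'W' → 'W'
    → '(X,J,W)'
    leaf 'C' → 'C'
    internal I2 with children ['P', 'E', 'I0']
      leaf 'P' → 'P'
      leaf 'E' → 'E'
      internal I0 with children ['L', 'R', 'H']
        leaf 'L' → 'L'
        leaf 'R' → 'R'
        leaf 'H' → 'H'
      → '(L,R,H)'
    → '(P,E,(L,R,H))'
  → '((X,J,W),C,(P,E,(L,R,H)))'
→ '(Y,((X,J,W),C,(P,E,(L,R,H))))'
Final: (Y,((X,J,W),C,(P,E,(L,R,H))));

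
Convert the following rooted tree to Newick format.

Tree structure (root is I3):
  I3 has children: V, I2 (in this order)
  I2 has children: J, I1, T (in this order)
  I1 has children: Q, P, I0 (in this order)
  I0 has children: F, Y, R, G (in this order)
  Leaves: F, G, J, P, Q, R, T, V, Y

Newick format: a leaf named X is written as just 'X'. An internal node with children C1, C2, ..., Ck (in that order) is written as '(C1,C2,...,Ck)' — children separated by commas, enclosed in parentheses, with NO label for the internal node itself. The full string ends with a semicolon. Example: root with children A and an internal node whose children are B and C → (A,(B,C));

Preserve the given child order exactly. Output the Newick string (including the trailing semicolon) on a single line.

internal I3 with children ['V', 'I2']
  leaf 'V' → 'V'
  internal I2 with children ['J', 'I1', 'T']
    leaf 'J' → 'J'
    internal I1 with children ['Q', 'P', 'I0']
      leaf 'Q' → 'Q'
      leaf 'P' → 'P'
      internal I0 with children ['F', 'Y', 'R', 'G']
        leaf 'F' → 'F'
        leaf 'Y' → 'Y'
        leaf 'R' → 'R'
        leaf 'G' → 'G'
      → '(F,Y,R,G)'
    → '(Q,P,(F,Y,R,G))'
    leaf 'T' → 'T'
  → '(J,(Q,P,(F,Y,R,G)),T)'
→ '(V,(J,(Q,P,(F,Y,R,G)),T))'
Final: (V,(J,(Q,P,(F,Y,R,G)),T));

Answer: (V,(J,(Q,P,(F,Y,R,G)),T));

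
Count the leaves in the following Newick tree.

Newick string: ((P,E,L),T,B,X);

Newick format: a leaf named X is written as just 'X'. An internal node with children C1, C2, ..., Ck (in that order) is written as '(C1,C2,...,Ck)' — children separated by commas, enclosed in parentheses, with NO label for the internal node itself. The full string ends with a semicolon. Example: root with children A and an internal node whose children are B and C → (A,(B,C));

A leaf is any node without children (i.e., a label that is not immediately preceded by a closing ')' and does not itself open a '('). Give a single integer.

Answer: 6

Derivation:
Newick: ((P,E,L),T,B,X);
Scan left-to-right; a leaf is any maximal label run not followed by '(':
  pos 2: leaf 'P' → count = 1
  pos 4: leaf 'E' → count = 2
  pos 6: leaf 'L' → count = 3
  pos 9: leaf 'T' → count = 4
  pos 11: leaf 'B' → count = 5
  pos 13: leaf 'X' → count = 6
Total leaves: 6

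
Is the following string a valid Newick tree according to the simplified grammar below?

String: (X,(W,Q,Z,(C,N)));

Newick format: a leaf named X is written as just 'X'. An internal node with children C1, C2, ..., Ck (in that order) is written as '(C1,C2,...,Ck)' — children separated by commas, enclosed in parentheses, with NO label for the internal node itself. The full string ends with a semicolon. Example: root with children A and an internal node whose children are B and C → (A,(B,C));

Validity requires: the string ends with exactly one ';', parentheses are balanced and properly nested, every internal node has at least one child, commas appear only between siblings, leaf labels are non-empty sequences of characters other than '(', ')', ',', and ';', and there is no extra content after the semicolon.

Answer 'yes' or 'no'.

Input: (X,(W,Q,Z,(C,N)));
Paren balance: 3 '(' vs 3 ')' OK
Ends with single ';': True
Full parse: OK
Valid: True

Answer: yes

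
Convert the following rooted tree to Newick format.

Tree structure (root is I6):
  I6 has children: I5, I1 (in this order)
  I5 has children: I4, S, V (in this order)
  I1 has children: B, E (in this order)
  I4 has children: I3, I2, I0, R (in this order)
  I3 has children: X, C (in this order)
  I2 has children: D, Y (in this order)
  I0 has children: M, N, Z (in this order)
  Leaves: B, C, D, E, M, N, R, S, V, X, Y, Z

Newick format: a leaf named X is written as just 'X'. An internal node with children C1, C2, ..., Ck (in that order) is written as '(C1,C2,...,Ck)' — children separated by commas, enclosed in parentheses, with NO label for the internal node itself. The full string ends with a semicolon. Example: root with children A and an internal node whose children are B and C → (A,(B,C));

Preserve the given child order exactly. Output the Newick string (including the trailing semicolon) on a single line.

Answer: ((((X,C),(D,Y),(M,N,Z),R),S,V),(B,E));

Derivation:
internal I6 with children ['I5', 'I1']
  internal I5 with children ['I4', 'S', 'V']
    internal I4 with children ['I3', 'I2', 'I0', 'R']
      internal I3 with children ['X', 'C']
        leaf 'X' → 'X'
        leaf 'C' → 'C'
      → '(X,C)'
      internal I2 with children ['D', 'Y']
        leaf 'D' → 'D'
        leaf 'Y' → 'Y'
      → '(D,Y)'
      internal I0 with children ['M', 'N', 'Z']
        leaf 'M' → 'M'
        leaf 'N' → 'N'
        leaf 'Z' → 'Z'
      → '(M,N,Z)'
      leaf 'R' → 'R'
    → '((X,C),(D,Y),(M,N,Z),R)'
    leaf 'S' → 'S'
    leaf 'V' → 'V'
  → '(((X,C),(D,Y),(M,N,Z),R),S,V)'
  internal I1 with children ['B', 'E']
    leaf 'B' → 'B'
    leaf 'E' → 'E'
  → '(B,E)'
→ '((((X,C),(D,Y),(M,N,Z),R),S,V),(B,E))'
Final: ((((X,C),(D,Y),(M,N,Z),R),S,V),(B,E));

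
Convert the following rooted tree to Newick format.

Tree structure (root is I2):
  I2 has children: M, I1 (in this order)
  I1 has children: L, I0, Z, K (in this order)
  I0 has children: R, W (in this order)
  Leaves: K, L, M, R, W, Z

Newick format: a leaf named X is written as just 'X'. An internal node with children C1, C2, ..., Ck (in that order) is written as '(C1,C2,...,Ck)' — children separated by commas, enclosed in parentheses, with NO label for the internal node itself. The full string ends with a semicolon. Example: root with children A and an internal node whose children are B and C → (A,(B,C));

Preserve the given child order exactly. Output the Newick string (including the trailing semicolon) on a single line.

Answer: (M,(L,(R,W),Z,K));

Derivation:
internal I2 with children ['M', 'I1']
  leaf 'M' → 'M'
  internal I1 with children ['L', 'I0', 'Z', 'K']
    leaf 'L' → 'L'
    internal I0 with children ['R', 'W']
      leaf 'R' → 'R'
      leaf 'W' → 'W'
    → '(R,W)'
    leaf 'Z' → 'Z'
    leaf 'K' → 'K'
  → '(L,(R,W),Z,K)'
→ '(M,(L,(R,W),Z,K))'
Final: (M,(L,(R,W),Z,K));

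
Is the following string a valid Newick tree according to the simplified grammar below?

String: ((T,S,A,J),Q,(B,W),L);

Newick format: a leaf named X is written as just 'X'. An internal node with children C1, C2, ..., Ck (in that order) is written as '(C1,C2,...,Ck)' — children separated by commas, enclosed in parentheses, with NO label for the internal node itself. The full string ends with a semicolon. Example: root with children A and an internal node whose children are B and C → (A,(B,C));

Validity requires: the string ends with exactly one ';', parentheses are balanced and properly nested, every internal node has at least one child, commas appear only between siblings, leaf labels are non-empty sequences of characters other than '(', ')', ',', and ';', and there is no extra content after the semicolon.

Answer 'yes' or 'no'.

Input: ((T,S,A,J),Q,(B,W),L);
Paren balance: 3 '(' vs 3 ')' OK
Ends with single ';': True
Full parse: OK
Valid: True

Answer: yes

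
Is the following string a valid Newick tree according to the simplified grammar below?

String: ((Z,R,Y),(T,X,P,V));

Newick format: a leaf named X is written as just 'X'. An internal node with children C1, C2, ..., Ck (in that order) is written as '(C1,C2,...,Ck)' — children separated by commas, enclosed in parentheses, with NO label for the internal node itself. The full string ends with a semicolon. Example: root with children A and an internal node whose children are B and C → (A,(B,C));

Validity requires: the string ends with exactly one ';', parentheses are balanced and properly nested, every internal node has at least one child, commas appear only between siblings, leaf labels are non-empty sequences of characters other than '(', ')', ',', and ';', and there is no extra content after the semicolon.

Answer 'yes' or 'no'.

Input: ((Z,R,Y),(T,X,P,V));
Paren balance: 3 '(' vs 3 ')' OK
Ends with single ';': True
Full parse: OK
Valid: True

Answer: yes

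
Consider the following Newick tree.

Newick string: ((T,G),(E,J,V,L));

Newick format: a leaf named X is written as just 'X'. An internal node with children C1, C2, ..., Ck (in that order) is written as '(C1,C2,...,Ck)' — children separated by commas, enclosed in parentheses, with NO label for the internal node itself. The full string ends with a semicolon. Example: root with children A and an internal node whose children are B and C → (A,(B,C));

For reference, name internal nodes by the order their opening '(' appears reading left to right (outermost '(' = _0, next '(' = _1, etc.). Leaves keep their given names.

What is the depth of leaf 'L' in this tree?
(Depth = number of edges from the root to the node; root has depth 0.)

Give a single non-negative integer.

Newick: ((T,G),(E,J,V,L));
Naming internals by '(' encounter order: outermost '(' = _0, next = _1, ...
Query node: L
Path from root: _0 -> _2 -> L
Depth of L: 2 (number of edges from root)

Answer: 2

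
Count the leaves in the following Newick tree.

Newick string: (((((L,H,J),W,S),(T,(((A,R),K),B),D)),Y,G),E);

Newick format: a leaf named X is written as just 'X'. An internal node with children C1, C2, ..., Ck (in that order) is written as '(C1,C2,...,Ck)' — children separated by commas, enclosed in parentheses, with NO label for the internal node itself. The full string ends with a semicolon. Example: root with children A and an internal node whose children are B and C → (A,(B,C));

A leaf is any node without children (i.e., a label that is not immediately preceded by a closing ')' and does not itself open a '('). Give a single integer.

Answer: 14

Derivation:
Newick: (((((L,H,J),W,S),(T,(((A,R),K),B),D)),Y,G),E);
Scan left-to-right; a leaf is any maximal label run not followed by '(':
  pos 5: leaf 'L' → count = 1
  pos 7: leaf 'H' → count = 2
  pos 9: leaf 'J' → count = 3
  pos 12: leaf 'W' → count = 4
  pos 14: leaf 'S' → count = 5
  pos 18: leaf 'T' → count = 6
  pos 23: leaf 'A' → count = 7
  pos 25: leaf 'R' → count = 8
  pos 28: leaf 'K' → count = 9
  pos 31: leaf 'B' → count = 10
  pos 34: leaf 'D' → count = 11
  pos 38: leaf 'Y' → count = 12
  pos 40: leaf 'G' → count = 13
  pos 43: leaf 'E' → count = 14
Total leaves: 14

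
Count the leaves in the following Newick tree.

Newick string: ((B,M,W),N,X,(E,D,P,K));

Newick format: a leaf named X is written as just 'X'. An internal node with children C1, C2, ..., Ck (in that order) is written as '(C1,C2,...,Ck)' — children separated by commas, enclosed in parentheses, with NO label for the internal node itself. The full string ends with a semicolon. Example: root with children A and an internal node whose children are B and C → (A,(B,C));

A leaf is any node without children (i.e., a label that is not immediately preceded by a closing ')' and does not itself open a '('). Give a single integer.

Newick: ((B,M,W),N,X,(E,D,P,K));
Scan left-to-right; a leaf is any maximal label run not followed by '(':
  pos 2: leaf 'B' → count = 1
  pos 4: leaf 'M' → count = 2
  pos 6: leaf 'W' → count = 3
  pos 9: leaf 'N' → count = 4
  pos 11: leaf 'X' → count = 5
  pos 14: leaf 'E' → count = 6
  pos 16: leaf 'D' → count = 7
  pos 18: leaf 'P' → count = 8
  pos 20: leaf 'K' → count = 9
Total leaves: 9

Answer: 9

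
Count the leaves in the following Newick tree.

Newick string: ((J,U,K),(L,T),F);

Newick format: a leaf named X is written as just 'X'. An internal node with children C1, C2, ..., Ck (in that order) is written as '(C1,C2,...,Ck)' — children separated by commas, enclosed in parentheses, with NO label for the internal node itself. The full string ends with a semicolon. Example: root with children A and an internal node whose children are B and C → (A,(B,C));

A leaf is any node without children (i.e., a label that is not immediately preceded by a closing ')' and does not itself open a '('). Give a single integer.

Answer: 6

Derivation:
Newick: ((J,U,K),(L,T),F);
Scan left-to-right; a leaf is any maximal label run not followed by '(':
  pos 2: leaf 'J' → count = 1
  pos 4: leaf 'U' → count = 2
  pos 6: leaf 'K' → count = 3
  pos 10: leaf 'L' → count = 4
  pos 12: leaf 'T' → count = 5
  pos 15: leaf 'F' → count = 6
Total leaves: 6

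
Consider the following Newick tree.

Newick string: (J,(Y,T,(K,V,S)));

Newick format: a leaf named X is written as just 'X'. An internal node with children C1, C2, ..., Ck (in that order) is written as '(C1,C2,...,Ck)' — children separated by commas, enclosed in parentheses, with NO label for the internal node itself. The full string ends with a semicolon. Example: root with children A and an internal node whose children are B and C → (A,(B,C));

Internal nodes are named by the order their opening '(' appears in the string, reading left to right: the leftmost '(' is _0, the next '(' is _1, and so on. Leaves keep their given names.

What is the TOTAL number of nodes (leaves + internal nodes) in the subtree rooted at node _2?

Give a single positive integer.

Answer: 4

Derivation:
Newick: (J,(Y,T,(K,V,S)));
Locate _2: it is the '(' at position 8 (the 3rd '(' reading left to right).
Query: subtree rooted at _2
_2: subtree_size = 1 + 3
  K: subtree_size = 1 + 0
  V: subtree_size = 1 + 0
  S: subtree_size = 1 + 0
Total subtree size of _2: 4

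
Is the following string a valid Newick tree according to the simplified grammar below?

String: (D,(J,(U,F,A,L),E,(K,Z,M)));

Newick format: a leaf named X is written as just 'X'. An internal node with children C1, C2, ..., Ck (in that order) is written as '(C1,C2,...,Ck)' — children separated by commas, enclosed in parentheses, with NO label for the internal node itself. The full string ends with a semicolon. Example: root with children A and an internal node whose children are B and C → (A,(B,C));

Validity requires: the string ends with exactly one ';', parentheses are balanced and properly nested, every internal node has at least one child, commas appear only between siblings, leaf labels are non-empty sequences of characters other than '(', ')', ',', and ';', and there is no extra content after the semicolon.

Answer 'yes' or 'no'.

Answer: yes

Derivation:
Input: (D,(J,(U,F,A,L),E,(K,Z,M)));
Paren balance: 4 '(' vs 4 ')' OK
Ends with single ';': True
Full parse: OK
Valid: True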